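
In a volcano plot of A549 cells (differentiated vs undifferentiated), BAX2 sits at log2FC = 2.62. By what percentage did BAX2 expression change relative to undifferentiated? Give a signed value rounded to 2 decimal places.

514.75%

Fold change = 2^(2.62) = 6.1475
Percent change = (FC − 1) × 100% = (6.1475 − 1) × 100 = 514.75%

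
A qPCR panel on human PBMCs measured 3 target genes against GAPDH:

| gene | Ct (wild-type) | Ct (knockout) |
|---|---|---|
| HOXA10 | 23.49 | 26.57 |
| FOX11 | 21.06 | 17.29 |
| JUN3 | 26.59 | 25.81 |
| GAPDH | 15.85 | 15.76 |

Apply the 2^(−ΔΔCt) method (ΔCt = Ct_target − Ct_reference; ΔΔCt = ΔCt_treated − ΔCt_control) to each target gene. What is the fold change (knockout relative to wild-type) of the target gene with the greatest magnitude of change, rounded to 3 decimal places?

HOXA10: ΔΔCt = (26.57−15.76) − (23.49−15.85) = 10.81 − 7.64 = 3.17; fold change = 2^-3.17 = 0.111
FOX11: ΔΔCt = (17.29−15.76) − (21.06−15.85) = 1.53 − 5.21 = -3.68; fold change = 2^3.68 = 12.817
JUN3: ΔΔCt = (25.81−15.76) − (26.59−15.85) = 10.05 − 10.74 = -0.69; fold change = 2^0.69 = 1.613
FOX11 has the largest |ΔΔCt| = 3.68.

12.817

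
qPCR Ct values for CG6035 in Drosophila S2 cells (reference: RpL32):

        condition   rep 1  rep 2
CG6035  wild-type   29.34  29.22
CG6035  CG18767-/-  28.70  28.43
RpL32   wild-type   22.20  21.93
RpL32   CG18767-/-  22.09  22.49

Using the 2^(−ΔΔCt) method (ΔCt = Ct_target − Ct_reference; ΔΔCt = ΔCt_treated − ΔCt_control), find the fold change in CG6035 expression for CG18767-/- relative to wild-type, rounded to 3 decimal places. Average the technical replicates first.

Mean Ct: CG6035 wild-type 29.280; CG6035 CG18767-/- 28.565; RpL32 wild-type 22.065; RpL32 CG18767-/- 22.290
ΔCt(wild-type) = 29.280 − 22.065 = 7.215
ΔCt(CG18767-/-) = 28.565 − 22.290 = 6.275
ΔΔCt = 6.275 − 7.215 = -0.940
Fold change = 2^(−(-0.940)) = 2^0.940 = 1.9185

1.919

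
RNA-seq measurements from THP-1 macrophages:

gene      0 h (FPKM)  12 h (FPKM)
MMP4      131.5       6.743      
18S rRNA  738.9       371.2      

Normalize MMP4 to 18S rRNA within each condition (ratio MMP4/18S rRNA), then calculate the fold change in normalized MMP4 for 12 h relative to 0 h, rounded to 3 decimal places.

MMP4/18S rRNA (0 h) = 131.5 / 738.9 = 0.17797
MMP4/18S rRNA (12 h) = 6.743 / 371.2 = 0.018165
Fold change = 0.018165 / 0.17797 = 0.1021

0.102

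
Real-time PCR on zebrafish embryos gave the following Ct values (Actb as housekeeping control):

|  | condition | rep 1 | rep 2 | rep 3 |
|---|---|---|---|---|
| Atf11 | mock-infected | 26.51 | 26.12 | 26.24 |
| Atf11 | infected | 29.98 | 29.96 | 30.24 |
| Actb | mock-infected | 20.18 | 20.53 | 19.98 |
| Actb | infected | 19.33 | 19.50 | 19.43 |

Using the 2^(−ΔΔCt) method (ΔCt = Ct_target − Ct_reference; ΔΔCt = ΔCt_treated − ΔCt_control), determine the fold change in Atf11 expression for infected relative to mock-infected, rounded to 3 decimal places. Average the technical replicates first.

0.042

Mean Ct: Atf11 mock-infected 26.290; Atf11 infected 30.060; Actb mock-infected 20.230; Actb infected 19.420
ΔCt(mock-infected) = 26.290 − 20.230 = 6.060
ΔCt(infected) = 30.060 − 19.420 = 10.640
ΔΔCt = 10.640 − 6.060 = 4.580
Fold change = 2^(−4.580) = 0.0418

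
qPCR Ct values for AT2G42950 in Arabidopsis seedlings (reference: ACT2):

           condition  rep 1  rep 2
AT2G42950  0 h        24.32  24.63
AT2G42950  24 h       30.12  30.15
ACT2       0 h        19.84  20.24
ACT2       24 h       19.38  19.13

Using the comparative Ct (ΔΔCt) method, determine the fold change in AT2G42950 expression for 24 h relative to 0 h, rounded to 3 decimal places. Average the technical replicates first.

Mean Ct: AT2G42950 0 h 24.475; AT2G42950 24 h 30.135; ACT2 0 h 20.040; ACT2 24 h 19.255
ΔCt(0 h) = 24.475 − 20.040 = 4.435
ΔCt(24 h) = 30.135 − 19.255 = 10.880
ΔΔCt = 10.880 − 4.435 = 6.445
Fold change = 2^(−6.445) = 0.0115

0.011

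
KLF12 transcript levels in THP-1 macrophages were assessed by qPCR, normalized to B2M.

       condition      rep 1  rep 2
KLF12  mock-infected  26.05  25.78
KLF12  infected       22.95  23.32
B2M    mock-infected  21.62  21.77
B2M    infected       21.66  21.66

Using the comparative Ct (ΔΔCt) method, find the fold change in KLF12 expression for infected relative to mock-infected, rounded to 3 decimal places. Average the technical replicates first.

Mean Ct: KLF12 mock-infected 25.915; KLF12 infected 23.135; B2M mock-infected 21.695; B2M infected 21.660
ΔCt(mock-infected) = 25.915 − 21.695 = 4.220
ΔCt(infected) = 23.135 − 21.660 = 1.475
ΔΔCt = 1.475 − 4.220 = -2.745
Fold change = 2^(−(-2.745)) = 2^2.745 = 6.7039

6.704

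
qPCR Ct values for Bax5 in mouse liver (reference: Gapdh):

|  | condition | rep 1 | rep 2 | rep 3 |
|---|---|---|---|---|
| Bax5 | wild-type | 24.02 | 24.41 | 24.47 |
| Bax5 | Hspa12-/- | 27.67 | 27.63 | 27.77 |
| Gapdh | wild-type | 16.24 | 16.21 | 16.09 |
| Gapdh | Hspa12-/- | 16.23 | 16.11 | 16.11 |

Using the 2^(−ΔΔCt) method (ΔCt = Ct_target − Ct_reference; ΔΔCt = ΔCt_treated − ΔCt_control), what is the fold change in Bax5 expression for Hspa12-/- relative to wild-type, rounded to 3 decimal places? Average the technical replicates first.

Mean Ct: Bax5 wild-type 24.300; Bax5 Hspa12-/- 27.690; Gapdh wild-type 16.180; Gapdh Hspa12-/- 16.150
ΔCt(wild-type) = 24.300 − 16.180 = 8.120
ΔCt(Hspa12-/-) = 27.690 − 16.150 = 11.540
ΔΔCt = 11.540 − 8.120 = 3.420
Fold change = 2^(−3.420) = 0.0934

0.093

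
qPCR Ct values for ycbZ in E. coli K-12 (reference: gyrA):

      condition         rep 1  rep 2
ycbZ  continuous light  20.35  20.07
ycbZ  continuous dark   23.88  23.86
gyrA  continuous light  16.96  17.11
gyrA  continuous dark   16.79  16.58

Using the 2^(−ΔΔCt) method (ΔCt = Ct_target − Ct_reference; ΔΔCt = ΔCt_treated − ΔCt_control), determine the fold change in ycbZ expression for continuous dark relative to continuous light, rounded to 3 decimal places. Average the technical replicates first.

Mean Ct: ycbZ continuous light 20.210; ycbZ continuous dark 23.870; gyrA continuous light 17.035; gyrA continuous dark 16.685
ΔCt(continuous light) = 20.210 − 17.035 = 3.175
ΔCt(continuous dark) = 23.870 − 16.685 = 7.185
ΔΔCt = 7.185 − 3.175 = 4.010
Fold change = 2^(−4.010) = 0.0621

0.062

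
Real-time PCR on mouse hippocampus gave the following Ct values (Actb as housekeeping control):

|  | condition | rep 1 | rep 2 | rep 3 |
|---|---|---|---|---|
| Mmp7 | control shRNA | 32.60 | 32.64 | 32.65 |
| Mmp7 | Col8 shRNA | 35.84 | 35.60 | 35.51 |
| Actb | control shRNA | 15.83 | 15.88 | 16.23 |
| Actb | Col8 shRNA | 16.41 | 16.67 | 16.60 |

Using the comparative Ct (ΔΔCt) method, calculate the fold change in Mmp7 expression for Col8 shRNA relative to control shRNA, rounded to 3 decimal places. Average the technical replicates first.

0.184

Mean Ct: Mmp7 control shRNA 32.630; Mmp7 Col8 shRNA 35.650; Actb control shRNA 15.980; Actb Col8 shRNA 16.560
ΔCt(control shRNA) = 32.630 − 15.980 = 16.650
ΔCt(Col8 shRNA) = 35.650 − 16.560 = 19.090
ΔΔCt = 19.090 − 16.650 = 2.440
Fold change = 2^(−2.440) = 0.1843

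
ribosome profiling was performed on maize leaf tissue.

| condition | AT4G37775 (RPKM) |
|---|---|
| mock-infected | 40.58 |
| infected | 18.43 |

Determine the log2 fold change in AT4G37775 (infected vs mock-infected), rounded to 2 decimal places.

Fold change = 18.43 / 40.58 = 0.4542
log2(0.4542) = -1.139

-1.14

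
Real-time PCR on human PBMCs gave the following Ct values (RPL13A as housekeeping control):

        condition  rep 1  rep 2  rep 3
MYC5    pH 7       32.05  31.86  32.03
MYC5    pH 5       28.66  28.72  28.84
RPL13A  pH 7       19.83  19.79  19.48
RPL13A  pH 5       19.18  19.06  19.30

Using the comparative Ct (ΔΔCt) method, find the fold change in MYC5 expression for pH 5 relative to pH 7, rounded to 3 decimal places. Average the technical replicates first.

6.589

Mean Ct: MYC5 pH 7 31.980; MYC5 pH 5 28.740; RPL13A pH 7 19.700; RPL13A pH 5 19.180
ΔCt(pH 7) = 31.980 − 19.700 = 12.280
ΔCt(pH 5) = 28.740 − 19.180 = 9.560
ΔΔCt = 9.560 − 12.280 = -2.720
Fold change = 2^(−(-2.720)) = 2^2.720 = 6.5887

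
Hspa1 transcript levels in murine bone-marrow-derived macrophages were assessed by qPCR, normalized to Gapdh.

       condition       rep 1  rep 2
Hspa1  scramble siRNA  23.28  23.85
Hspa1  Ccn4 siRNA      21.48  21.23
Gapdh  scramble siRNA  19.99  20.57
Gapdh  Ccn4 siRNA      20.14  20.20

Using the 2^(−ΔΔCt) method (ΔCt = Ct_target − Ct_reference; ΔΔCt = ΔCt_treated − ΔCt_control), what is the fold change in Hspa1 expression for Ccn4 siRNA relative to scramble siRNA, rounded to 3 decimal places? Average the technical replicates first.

4.287

Mean Ct: Hspa1 scramble siRNA 23.565; Hspa1 Ccn4 siRNA 21.355; Gapdh scramble siRNA 20.280; Gapdh Ccn4 siRNA 20.170
ΔCt(scramble siRNA) = 23.565 − 20.280 = 3.285
ΔCt(Ccn4 siRNA) = 21.355 − 20.170 = 1.185
ΔΔCt = 1.185 − 3.285 = -2.100
Fold change = 2^(−(-2.100)) = 2^2.100 = 4.2871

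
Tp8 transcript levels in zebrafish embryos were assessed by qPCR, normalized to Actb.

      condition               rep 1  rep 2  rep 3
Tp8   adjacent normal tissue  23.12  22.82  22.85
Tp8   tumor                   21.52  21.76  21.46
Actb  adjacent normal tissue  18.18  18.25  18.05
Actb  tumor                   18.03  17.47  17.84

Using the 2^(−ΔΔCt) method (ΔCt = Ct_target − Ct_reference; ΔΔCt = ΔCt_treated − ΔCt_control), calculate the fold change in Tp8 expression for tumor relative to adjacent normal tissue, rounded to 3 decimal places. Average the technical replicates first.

Mean Ct: Tp8 adjacent normal tissue 22.930; Tp8 tumor 21.580; Actb adjacent normal tissue 18.160; Actb tumor 17.780
ΔCt(adjacent normal tissue) = 22.930 − 18.160 = 4.770
ΔCt(tumor) = 21.580 − 17.780 = 3.800
ΔΔCt = 3.800 − 4.770 = -0.970
Fold change = 2^(−(-0.970)) = 2^0.970 = 1.9588

1.959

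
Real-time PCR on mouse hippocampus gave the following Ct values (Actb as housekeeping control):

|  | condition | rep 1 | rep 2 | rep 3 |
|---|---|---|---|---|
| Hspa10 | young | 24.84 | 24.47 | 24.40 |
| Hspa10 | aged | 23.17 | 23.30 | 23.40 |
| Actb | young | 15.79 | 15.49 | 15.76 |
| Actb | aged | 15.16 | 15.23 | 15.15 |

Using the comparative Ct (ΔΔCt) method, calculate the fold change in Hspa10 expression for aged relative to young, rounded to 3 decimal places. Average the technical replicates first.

1.717

Mean Ct: Hspa10 young 24.570; Hspa10 aged 23.290; Actb young 15.680; Actb aged 15.180
ΔCt(young) = 24.570 − 15.680 = 8.890
ΔCt(aged) = 23.290 − 15.180 = 8.110
ΔΔCt = 8.110 − 8.890 = -0.780
Fold change = 2^(−(-0.780)) = 2^0.780 = 1.7171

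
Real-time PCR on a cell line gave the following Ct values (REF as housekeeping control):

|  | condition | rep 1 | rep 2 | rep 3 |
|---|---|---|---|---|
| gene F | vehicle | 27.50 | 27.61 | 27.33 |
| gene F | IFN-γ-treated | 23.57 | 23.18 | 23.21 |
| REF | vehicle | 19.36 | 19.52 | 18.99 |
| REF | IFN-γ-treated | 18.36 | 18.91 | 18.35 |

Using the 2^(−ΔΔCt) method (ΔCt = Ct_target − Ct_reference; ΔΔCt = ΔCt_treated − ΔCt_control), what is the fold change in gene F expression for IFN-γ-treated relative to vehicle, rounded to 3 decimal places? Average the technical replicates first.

10.629

Mean Ct: gene F vehicle 27.480; gene F IFN-γ-treated 23.320; REF vehicle 19.290; REF IFN-γ-treated 18.540
ΔCt(vehicle) = 27.480 − 19.290 = 8.190
ΔCt(IFN-γ-treated) = 23.320 − 18.540 = 4.780
ΔΔCt = 4.780 − 8.190 = -3.410
Fold change = 2^(−(-3.410)) = 2^3.410 = 10.6295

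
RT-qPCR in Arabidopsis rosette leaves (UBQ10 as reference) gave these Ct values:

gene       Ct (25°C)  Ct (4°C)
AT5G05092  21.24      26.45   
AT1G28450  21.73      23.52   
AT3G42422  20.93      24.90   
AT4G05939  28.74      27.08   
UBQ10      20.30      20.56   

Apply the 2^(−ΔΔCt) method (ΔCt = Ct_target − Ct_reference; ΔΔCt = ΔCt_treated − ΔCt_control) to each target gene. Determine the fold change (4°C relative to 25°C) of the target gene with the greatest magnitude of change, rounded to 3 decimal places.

0.032

AT5G05092: ΔΔCt = (26.45−20.56) − (21.24−20.30) = 5.89 − 0.94 = 4.95; fold change = 2^-4.95 = 0.032
AT1G28450: ΔΔCt = (23.52−20.56) − (21.73−20.30) = 2.96 − 1.43 = 1.53; fold change = 2^-1.53 = 0.346
AT3G42422: ΔΔCt = (24.90−20.56) − (20.93−20.30) = 4.34 − 0.63 = 3.71; fold change = 2^-3.71 = 0.076
AT4G05939: ΔΔCt = (27.08−20.56) − (28.74−20.30) = 6.52 − 8.44 = -1.92; fold change = 2^1.92 = 3.784
AT5G05092 has the largest |ΔΔCt| = 4.95.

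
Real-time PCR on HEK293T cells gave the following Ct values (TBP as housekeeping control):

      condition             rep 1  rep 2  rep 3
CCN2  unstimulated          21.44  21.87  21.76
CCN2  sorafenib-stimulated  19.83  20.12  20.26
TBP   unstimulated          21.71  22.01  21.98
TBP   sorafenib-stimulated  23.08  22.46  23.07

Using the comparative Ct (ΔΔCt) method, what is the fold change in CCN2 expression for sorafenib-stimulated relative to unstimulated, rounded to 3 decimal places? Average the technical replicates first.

6.021

Mean Ct: CCN2 unstimulated 21.690; CCN2 sorafenib-stimulated 20.070; TBP unstimulated 21.900; TBP sorafenib-stimulated 22.870
ΔCt(unstimulated) = 21.690 − 21.900 = -0.210
ΔCt(sorafenib-stimulated) = 20.070 − 22.870 = -2.800
ΔΔCt = -2.800 − (-0.210) = -2.590
Fold change = 2^(−(-2.590)) = 2^2.590 = 6.0210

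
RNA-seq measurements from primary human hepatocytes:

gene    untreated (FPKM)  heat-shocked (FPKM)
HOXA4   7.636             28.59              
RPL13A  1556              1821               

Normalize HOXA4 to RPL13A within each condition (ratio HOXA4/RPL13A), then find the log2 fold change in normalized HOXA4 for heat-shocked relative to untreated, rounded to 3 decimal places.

HOXA4/RPL13A (untreated) = 7.636 / 1556 = 0.0049075
HOXA4/RPL13A (heat-shocked) = 28.59 / 1821 = 0.0157
Fold change = 0.0157 / 0.0049075 = 3.1992
log2(3.1992) = 1.6777

1.678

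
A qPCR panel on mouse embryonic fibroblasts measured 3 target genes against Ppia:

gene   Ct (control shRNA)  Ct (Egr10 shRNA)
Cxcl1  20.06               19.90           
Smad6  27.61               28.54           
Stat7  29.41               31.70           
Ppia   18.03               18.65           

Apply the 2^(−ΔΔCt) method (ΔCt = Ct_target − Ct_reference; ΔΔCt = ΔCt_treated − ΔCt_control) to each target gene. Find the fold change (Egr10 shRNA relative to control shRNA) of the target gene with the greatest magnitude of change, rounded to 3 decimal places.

Cxcl1: ΔΔCt = (19.90−18.65) − (20.06−18.03) = 1.25 − 2.03 = -0.78; fold change = 2^0.78 = 1.717
Smad6: ΔΔCt = (28.54−18.65) − (27.61−18.03) = 9.89 − 9.58 = 0.31; fold change = 2^-0.31 = 0.807
Stat7: ΔΔCt = (31.70−18.65) − (29.41−18.03) = 13.05 − 11.38 = 1.67; fold change = 2^-1.67 = 0.314
Stat7 has the largest |ΔΔCt| = 1.67.

0.314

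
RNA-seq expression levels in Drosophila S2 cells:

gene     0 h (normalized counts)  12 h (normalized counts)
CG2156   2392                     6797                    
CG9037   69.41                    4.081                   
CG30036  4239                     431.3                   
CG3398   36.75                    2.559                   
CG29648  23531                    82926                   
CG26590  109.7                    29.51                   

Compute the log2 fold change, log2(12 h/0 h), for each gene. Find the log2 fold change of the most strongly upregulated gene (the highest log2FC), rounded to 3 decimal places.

1.817

log2(6797/2392) = 1.507  (CG2156)
log2(4.081/69.41) = -4.088  (CG9037)
log2(431.3/4239) = -3.297  (CG30036)
log2(2.559/36.75) = -3.844  (CG3398)
log2(82926/23531) = 1.817  (CG29648)
log2(29.51/109.7) = -1.894  (CG26590)
CG29648 is most strongly upregulated.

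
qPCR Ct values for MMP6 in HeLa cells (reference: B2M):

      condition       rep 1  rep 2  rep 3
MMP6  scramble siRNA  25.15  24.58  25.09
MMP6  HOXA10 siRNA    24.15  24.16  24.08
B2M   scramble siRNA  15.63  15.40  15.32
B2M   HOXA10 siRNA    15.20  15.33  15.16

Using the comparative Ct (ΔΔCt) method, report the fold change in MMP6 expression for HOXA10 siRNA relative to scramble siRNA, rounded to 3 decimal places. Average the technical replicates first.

Mean Ct: MMP6 scramble siRNA 24.940; MMP6 HOXA10 siRNA 24.130; B2M scramble siRNA 15.450; B2M HOXA10 siRNA 15.230
ΔCt(scramble siRNA) = 24.940 − 15.450 = 9.490
ΔCt(HOXA10 siRNA) = 24.130 − 15.230 = 8.900
ΔΔCt = 8.900 − 9.490 = -0.590
Fold change = 2^(−(-0.590)) = 2^0.590 = 1.5052

1.505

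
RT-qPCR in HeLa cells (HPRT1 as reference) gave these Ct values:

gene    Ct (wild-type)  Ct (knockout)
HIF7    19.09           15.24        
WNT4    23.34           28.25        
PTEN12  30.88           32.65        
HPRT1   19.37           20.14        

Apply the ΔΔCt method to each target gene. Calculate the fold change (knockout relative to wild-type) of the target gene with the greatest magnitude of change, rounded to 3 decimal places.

24.590

HIF7: ΔΔCt = (15.24−20.14) − (19.09−19.37) = -4.90 − (-0.28) = -4.62; fold change = 2^4.62 = 24.590
WNT4: ΔΔCt = (28.25−20.14) − (23.34−19.37) = 8.11 − 3.97 = 4.14; fold change = 2^-4.14 = 0.057
PTEN12: ΔΔCt = (32.65−20.14) − (30.88−19.37) = 12.51 − 11.51 = 1.00; fold change = 2^-1.00 = 0.500
HIF7 has the largest |ΔΔCt| = 4.62.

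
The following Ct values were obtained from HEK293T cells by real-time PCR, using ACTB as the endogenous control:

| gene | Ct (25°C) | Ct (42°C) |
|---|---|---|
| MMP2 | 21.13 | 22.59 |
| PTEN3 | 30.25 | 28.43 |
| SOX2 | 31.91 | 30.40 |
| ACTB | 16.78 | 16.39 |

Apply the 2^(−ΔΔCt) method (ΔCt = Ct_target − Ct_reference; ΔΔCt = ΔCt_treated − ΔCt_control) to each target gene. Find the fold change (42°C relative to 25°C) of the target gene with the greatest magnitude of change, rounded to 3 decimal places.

MMP2: ΔΔCt = (22.59−16.39) − (21.13−16.78) = 6.20 − 4.35 = 1.85; fold change = 2^-1.85 = 0.277
PTEN3: ΔΔCt = (28.43−16.39) − (30.25−16.78) = 12.04 − 13.47 = -1.43; fold change = 2^1.43 = 2.694
SOX2: ΔΔCt = (30.40−16.39) − (31.91−16.78) = 14.01 − 15.13 = -1.12; fold change = 2^1.12 = 2.173
MMP2 has the largest |ΔΔCt| = 1.85.

0.277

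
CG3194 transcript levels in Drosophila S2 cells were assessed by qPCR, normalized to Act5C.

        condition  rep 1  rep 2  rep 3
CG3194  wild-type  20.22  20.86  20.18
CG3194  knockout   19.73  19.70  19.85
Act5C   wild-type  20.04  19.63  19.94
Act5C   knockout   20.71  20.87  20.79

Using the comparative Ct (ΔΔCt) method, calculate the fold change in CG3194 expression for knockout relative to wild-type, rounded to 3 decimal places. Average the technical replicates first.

2.990

Mean Ct: CG3194 wild-type 20.420; CG3194 knockout 19.760; Act5C wild-type 19.870; Act5C knockout 20.790
ΔCt(wild-type) = 20.420 − 19.870 = 0.550
ΔCt(knockout) = 19.760 − 20.790 = -1.030
ΔΔCt = -1.030 − 0.550 = -1.580
Fold change = 2^(−(-1.580)) = 2^1.580 = 2.9897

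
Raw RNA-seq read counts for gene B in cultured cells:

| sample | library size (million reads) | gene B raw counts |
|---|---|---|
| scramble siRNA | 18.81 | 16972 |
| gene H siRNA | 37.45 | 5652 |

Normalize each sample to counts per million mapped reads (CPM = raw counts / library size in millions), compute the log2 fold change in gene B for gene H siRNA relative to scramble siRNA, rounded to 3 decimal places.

-2.580

CPM(scramble siRNA) = 16972 / 18.81 = 902.2860
CPM(gene H siRNA) = 5652 / 37.45 = 150.9212
Fold change = 150.9212 / 902.2860 = 0.16727
log2(0.16727) = -2.5798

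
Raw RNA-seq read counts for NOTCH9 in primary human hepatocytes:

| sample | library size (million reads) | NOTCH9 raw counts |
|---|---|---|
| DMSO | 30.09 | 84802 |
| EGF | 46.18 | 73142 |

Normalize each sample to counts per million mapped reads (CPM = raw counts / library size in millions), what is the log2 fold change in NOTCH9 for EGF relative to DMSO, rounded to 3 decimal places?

-0.831

CPM(DMSO) = 84802 / 30.09 = 2818.2785
CPM(EGF) = 73142 / 46.18 = 1583.8458
Fold change = 1583.8458 / 2818.2785 = 0.56199
log2(0.56199) = -0.8314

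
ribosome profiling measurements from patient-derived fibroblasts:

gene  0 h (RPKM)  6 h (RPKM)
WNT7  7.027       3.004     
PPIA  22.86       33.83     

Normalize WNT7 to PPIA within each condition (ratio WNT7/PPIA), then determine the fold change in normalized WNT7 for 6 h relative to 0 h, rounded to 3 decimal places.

0.289

WNT7/PPIA (0 h) = 7.027 / 22.86 = 0.30739
WNT7/PPIA (6 h) = 3.004 / 33.83 = 0.088797
Fold change = 0.088797 / 0.30739 = 0.2889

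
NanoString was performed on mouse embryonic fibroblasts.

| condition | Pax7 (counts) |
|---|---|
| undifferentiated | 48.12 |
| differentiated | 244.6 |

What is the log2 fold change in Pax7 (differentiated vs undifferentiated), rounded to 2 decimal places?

Fold change = 244.6 / 48.12 = 5.0831
log2(5.0831) = 2.346

2.35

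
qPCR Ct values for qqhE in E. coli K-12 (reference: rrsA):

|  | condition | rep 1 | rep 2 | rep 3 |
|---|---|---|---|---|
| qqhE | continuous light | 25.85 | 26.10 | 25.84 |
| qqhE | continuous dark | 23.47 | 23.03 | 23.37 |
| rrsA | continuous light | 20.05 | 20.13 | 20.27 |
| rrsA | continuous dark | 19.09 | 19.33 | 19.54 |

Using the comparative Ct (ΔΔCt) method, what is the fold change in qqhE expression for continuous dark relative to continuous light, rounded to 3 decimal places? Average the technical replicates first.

Mean Ct: qqhE continuous light 25.930; qqhE continuous dark 23.290; rrsA continuous light 20.150; rrsA continuous dark 19.320
ΔCt(continuous light) = 25.930 − 20.150 = 5.780
ΔCt(continuous dark) = 23.290 − 19.320 = 3.970
ΔΔCt = 3.970 − 5.780 = -1.810
Fold change = 2^(−(-1.810)) = 2^1.810 = 3.5064

3.506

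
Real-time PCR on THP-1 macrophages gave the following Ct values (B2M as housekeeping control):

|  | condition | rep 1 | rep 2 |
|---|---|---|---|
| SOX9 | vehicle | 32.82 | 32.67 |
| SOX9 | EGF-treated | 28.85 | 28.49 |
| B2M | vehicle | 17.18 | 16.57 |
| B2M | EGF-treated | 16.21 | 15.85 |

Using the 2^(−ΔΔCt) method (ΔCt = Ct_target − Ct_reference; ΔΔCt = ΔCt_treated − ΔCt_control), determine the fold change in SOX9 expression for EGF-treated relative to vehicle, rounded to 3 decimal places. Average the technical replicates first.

9.383

Mean Ct: SOX9 vehicle 32.745; SOX9 EGF-treated 28.670; B2M vehicle 16.875; B2M EGF-treated 16.030
ΔCt(vehicle) = 32.745 − 16.875 = 15.870
ΔCt(EGF-treated) = 28.670 − 16.030 = 12.640
ΔΔCt = 12.640 − 15.870 = -3.230
Fold change = 2^(−(-3.230)) = 2^3.230 = 9.3827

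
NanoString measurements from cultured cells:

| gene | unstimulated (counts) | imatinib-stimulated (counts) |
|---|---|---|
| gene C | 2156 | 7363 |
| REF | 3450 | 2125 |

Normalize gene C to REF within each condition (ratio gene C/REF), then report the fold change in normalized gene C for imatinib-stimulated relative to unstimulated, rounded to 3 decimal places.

5.545

gene C/REF (unstimulated) = 2156 / 3450 = 0.62493
gene C/REF (imatinib-stimulated) = 7363 / 2125 = 3.4649
Fold change = 3.4649 / 0.62493 = 5.5445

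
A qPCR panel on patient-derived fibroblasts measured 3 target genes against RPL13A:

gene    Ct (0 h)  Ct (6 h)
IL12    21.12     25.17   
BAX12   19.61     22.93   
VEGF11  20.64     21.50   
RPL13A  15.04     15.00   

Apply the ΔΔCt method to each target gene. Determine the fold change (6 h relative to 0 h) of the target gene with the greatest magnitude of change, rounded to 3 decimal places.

0.059

IL12: ΔΔCt = (25.17−15.00) − (21.12−15.04) = 10.17 − 6.08 = 4.09; fold change = 2^-4.09 = 0.059
BAX12: ΔΔCt = (22.93−15.00) − (19.61−15.04) = 7.93 − 4.57 = 3.36; fold change = 2^-3.36 = 0.097
VEGF11: ΔΔCt = (21.50−15.00) − (20.64−15.04) = 6.50 − 5.60 = 0.90; fold change = 2^-0.90 = 0.536
IL12 has the largest |ΔΔCt| = 4.09.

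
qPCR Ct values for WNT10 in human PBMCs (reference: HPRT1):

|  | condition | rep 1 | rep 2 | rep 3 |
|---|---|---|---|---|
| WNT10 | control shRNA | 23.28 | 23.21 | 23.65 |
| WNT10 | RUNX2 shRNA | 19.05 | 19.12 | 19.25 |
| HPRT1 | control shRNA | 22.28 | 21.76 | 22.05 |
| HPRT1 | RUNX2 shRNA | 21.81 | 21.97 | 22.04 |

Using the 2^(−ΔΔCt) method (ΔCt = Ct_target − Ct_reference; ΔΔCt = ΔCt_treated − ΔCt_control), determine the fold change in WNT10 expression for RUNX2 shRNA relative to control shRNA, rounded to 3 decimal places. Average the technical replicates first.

Mean Ct: WNT10 control shRNA 23.380; WNT10 RUNX2 shRNA 19.140; HPRT1 control shRNA 22.030; HPRT1 RUNX2 shRNA 21.940
ΔCt(control shRNA) = 23.380 − 22.030 = 1.350
ΔCt(RUNX2 shRNA) = 19.140 − 21.940 = -2.800
ΔΔCt = -2.800 − 1.350 = -4.150
Fold change = 2^(−(-4.150)) = 2^4.150 = 17.7531

17.753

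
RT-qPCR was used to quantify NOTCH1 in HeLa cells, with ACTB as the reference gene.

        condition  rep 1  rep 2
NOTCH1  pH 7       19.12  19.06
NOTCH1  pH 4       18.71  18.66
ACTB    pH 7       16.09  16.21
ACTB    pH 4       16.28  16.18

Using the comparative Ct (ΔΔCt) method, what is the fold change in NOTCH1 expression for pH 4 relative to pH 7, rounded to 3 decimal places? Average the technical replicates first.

1.400

Mean Ct: NOTCH1 pH 7 19.090; NOTCH1 pH 4 18.685; ACTB pH 7 16.150; ACTB pH 4 16.230
ΔCt(pH 7) = 19.090 − 16.150 = 2.940
ΔCt(pH 4) = 18.685 − 16.230 = 2.455
ΔΔCt = 2.455 − 2.940 = -0.485
Fold change = 2^(−(-0.485)) = 2^0.485 = 1.3996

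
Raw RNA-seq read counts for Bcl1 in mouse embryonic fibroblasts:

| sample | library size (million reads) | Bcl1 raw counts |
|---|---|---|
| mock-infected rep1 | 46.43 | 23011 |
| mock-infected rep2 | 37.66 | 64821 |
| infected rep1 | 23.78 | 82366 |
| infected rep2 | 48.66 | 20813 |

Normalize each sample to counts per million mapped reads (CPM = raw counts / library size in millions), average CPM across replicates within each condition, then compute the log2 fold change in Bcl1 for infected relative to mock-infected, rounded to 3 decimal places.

0.812

CPM(mock-infected rep1) = 23011 / 46.43 = 495.6063
CPM(mock-infected rep2) = 64821 / 37.66 = 1721.2161
CPM(infected rep1) = 82366 / 23.78 = 3463.6669
CPM(infected rep2) = 20813 / 48.66 = 427.7230
mean CPM(mock-infected) = 1108.4112; mean CPM(infected) = 1945.6950
Fold change = 1945.6950 / 1108.4112 = 1.75539
log2(1.75539) = 0.8118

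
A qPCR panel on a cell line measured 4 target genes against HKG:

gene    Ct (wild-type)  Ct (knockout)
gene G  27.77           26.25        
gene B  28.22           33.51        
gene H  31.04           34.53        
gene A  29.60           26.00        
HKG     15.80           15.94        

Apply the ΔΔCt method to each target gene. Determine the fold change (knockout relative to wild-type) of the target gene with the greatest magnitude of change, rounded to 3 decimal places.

0.028

gene G: ΔΔCt = (26.25−15.94) − (27.77−15.80) = 10.31 − 11.97 = -1.66; fold change = 2^1.66 = 3.160
gene B: ΔΔCt = (33.51−15.94) − (28.22−15.80) = 17.57 − 12.42 = 5.15; fold change = 2^-5.15 = 0.028
gene H: ΔΔCt = (34.53−15.94) − (31.04−15.80) = 18.59 − 15.24 = 3.35; fold change = 2^-3.35 = 0.098
gene A: ΔΔCt = (26.00−15.94) − (29.60−15.80) = 10.06 − 13.80 = -3.74; fold change = 2^3.74 = 13.361
gene B has the largest |ΔΔCt| = 5.15.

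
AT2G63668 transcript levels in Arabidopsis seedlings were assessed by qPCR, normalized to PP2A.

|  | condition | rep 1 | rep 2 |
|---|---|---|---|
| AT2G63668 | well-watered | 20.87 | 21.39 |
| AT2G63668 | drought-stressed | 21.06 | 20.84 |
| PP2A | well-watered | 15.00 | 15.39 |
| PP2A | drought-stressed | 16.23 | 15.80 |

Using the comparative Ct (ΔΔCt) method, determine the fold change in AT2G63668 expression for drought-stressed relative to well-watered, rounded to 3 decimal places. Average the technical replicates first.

2.000

Mean Ct: AT2G63668 well-watered 21.130; AT2G63668 drought-stressed 20.950; PP2A well-watered 15.195; PP2A drought-stressed 16.015
ΔCt(well-watered) = 21.130 − 15.195 = 5.935
ΔCt(drought-stressed) = 20.950 − 16.015 = 4.935
ΔΔCt = 4.935 − 5.935 = -1.000
Fold change = 2^(−(-1.000)) = 2^1.000 = 2.0000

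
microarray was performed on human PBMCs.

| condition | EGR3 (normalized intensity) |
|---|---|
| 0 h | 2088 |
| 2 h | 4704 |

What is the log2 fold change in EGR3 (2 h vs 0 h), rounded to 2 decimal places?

1.17

Fold change = 4704 / 2088 = 2.2529
log2(2.2529) = 1.172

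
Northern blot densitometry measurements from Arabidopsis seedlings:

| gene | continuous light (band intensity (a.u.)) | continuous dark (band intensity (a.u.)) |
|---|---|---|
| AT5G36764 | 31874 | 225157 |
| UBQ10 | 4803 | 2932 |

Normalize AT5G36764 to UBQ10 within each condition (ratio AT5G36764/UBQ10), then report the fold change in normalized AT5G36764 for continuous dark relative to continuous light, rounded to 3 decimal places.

AT5G36764/UBQ10 (continuous light) = 31874 / 4803 = 6.6363
AT5G36764/UBQ10 (continuous dark) = 225157 / 2932 = 76.793
Fold change = 76.793 / 6.6363 = 11.5717

11.572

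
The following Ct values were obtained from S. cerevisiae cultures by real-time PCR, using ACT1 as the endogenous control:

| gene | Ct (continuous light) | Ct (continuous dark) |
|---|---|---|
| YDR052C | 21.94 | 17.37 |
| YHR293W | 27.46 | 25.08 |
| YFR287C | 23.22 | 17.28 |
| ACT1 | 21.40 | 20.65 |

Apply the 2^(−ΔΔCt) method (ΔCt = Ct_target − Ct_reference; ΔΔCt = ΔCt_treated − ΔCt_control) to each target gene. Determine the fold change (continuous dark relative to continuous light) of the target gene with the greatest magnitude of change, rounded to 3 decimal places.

36.504

YDR052C: ΔΔCt = (17.37−20.65) − (21.94−21.40) = -3.28 − 0.54 = -3.82; fold change = 2^3.82 = 14.123
YHR293W: ΔΔCt = (25.08−20.65) − (27.46−21.40) = 4.43 − 6.06 = -1.63; fold change = 2^1.63 = 3.095
YFR287C: ΔΔCt = (17.28−20.65) − (23.22−21.40) = -3.37 − 1.82 = -5.19; fold change = 2^5.19 = 36.504
YFR287C has the largest |ΔΔCt| = 5.19.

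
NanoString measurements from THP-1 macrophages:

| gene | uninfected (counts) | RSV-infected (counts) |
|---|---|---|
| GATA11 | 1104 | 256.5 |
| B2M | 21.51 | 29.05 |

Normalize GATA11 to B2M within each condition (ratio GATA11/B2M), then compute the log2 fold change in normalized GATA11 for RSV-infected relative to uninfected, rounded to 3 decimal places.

GATA11/B2M (uninfected) = 1104 / 21.51 = 51.325
GATA11/B2M (RSV-infected) = 256.5 / 29.05 = 8.8296
Fold change = 8.8296 / 51.325 = 0.1720
log2(0.1720) = -2.5392

-2.539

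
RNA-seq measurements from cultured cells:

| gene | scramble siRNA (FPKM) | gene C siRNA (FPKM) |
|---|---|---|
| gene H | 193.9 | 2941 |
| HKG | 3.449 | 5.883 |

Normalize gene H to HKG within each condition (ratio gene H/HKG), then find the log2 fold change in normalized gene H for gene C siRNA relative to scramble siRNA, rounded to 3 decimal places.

gene H/HKG (scramble siRNA) = 193.9 / 3.449 = 56.219
gene H/HKG (gene C siRNA) = 2941 / 5.883 = 499.92
Fold change = 499.92 / 56.219 = 8.8922
log2(8.8922) = 3.1525

3.153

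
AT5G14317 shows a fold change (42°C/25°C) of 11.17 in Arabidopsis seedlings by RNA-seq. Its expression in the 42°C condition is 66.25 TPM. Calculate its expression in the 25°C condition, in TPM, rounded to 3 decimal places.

5.931

25°C expression = 66.25 / 11.17 = 5.931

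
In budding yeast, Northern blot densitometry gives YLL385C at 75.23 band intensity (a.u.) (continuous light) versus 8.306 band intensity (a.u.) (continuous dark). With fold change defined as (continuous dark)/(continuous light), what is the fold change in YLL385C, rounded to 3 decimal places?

Fold change = 8.306 / 75.23 = 0.1104
YLL385C is downregulated.

0.110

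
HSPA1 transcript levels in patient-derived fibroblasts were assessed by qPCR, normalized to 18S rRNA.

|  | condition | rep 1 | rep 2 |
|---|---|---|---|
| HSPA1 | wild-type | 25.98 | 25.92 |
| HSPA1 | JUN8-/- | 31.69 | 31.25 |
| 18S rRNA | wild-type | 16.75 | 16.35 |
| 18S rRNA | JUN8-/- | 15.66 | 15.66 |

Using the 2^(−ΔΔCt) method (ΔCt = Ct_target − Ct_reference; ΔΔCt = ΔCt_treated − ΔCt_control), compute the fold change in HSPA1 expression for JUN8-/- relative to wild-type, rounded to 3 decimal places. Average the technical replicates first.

Mean Ct: HSPA1 wild-type 25.950; HSPA1 JUN8-/- 31.470; 18S rRNA wild-type 16.550; 18S rRNA JUN8-/- 15.660
ΔCt(wild-type) = 25.950 − 16.550 = 9.400
ΔCt(JUN8-/-) = 31.470 − 15.660 = 15.810
ΔΔCt = 15.810 − 9.400 = 6.410
Fold change = 2^(−6.410) = 0.0118

0.012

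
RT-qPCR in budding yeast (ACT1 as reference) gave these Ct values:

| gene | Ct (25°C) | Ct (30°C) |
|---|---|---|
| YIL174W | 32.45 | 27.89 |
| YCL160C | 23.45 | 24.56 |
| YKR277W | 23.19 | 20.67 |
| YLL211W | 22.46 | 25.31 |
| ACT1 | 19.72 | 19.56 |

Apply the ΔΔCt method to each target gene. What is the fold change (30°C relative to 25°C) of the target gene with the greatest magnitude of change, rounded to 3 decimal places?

21.112

YIL174W: ΔΔCt = (27.89−19.56) − (32.45−19.72) = 8.33 − 12.73 = -4.40; fold change = 2^4.40 = 21.112
YCL160C: ΔΔCt = (24.56−19.56) − (23.45−19.72) = 5.00 − 3.73 = 1.27; fold change = 2^-1.27 = 0.415
YKR277W: ΔΔCt = (20.67−19.56) − (23.19−19.72) = 1.11 − 3.47 = -2.36; fold change = 2^2.36 = 5.134
YLL211W: ΔΔCt = (25.31−19.56) − (22.46−19.72) = 5.75 − 2.74 = 3.01; fold change = 2^-3.01 = 0.124
YIL174W has the largest |ΔΔCt| = 4.40.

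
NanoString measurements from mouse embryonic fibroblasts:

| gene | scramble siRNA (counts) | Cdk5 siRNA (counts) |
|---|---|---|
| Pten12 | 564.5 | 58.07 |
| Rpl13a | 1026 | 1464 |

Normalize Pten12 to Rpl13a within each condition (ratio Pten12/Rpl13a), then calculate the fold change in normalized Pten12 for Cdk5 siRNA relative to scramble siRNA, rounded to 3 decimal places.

Pten12/Rpl13a (scramble siRNA) = 564.5 / 1026 = 0.55019
Pten12/Rpl13a (Cdk5 siRNA) = 58.07 / 1464 = 0.039665
Fold change = 0.039665 / 0.55019 = 0.0721

0.072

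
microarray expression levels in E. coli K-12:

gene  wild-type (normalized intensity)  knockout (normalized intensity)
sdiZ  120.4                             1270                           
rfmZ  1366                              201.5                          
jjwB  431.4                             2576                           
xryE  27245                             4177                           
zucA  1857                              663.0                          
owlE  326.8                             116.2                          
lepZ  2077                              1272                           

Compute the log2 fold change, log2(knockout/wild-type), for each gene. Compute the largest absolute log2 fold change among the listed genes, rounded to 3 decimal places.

3.399

log2(1270/120.4) = 3.399  (sdiZ)
log2(201.5/1366) = -2.761  (rfmZ)
log2(2576/431.4) = 2.578  (jjwB)
log2(4177/27245) = -2.705  (xryE)
log2(663.0/1857) = -1.486  (zucA)
log2(116.2/326.8) = -1.492  (owlE)
log2(1272/2077) = -0.707  (lepZ)
The largest magnitude belongs to sdiZ.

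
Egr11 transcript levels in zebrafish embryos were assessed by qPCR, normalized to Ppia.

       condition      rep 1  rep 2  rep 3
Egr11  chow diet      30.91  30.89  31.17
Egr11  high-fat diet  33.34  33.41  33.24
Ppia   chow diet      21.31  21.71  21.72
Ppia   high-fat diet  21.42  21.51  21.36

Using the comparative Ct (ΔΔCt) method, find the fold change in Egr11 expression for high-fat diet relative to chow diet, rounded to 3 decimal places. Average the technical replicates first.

Mean Ct: Egr11 chow diet 30.990; Egr11 high-fat diet 33.330; Ppia chow diet 21.580; Ppia high-fat diet 21.430
ΔCt(chow diet) = 30.990 − 21.580 = 9.410
ΔCt(high-fat diet) = 33.330 − 21.430 = 11.900
ΔΔCt = 11.900 − 9.410 = 2.490
Fold change = 2^(−2.490) = 0.1780

0.178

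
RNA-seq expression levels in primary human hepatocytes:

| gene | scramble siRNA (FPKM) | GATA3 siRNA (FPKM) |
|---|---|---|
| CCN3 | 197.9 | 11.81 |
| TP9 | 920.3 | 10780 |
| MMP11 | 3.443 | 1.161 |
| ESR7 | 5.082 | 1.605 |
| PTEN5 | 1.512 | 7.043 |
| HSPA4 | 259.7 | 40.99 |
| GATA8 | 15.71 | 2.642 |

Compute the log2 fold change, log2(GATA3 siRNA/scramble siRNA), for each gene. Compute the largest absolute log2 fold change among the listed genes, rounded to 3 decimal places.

4.067

log2(11.81/197.9) = -4.067  (CCN3)
log2(10780/920.3) = 3.550  (TP9)
log2(1.161/3.443) = -1.568  (MMP11)
log2(1.605/5.082) = -1.663  (ESR7)
log2(7.043/1.512) = 2.220  (PTEN5)
log2(40.99/259.7) = -2.664  (HSPA4)
log2(2.642/15.71) = -2.572  (GATA8)
The largest magnitude belongs to CCN3.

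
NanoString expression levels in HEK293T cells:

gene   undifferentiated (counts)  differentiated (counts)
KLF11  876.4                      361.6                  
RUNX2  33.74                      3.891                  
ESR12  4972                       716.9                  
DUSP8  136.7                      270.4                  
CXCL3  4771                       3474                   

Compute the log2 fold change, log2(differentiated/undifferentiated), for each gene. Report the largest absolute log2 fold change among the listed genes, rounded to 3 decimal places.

3.116

log2(361.6/876.4) = -1.277  (KLF11)
log2(3.891/33.74) = -3.116  (RUNX2)
log2(716.9/4972) = -2.794  (ESR12)
log2(270.4/136.7) = 0.984  (DUSP8)
log2(3474/4771) = -0.458  (CXCL3)
The largest magnitude belongs to RUNX2.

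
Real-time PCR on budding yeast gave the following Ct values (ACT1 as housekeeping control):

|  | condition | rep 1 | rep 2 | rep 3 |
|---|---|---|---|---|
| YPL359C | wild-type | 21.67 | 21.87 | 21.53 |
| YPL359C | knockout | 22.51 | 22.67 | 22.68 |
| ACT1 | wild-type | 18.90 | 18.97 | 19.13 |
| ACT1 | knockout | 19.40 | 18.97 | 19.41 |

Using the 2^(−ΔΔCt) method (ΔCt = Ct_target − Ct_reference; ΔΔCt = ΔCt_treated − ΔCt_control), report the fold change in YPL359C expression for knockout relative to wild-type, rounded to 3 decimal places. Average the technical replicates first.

Mean Ct: YPL359C wild-type 21.690; YPL359C knockout 22.620; ACT1 wild-type 19.000; ACT1 knockout 19.260
ΔCt(wild-type) = 21.690 − 19.000 = 2.690
ΔCt(knockout) = 22.620 − 19.260 = 3.360
ΔΔCt = 3.360 − 2.690 = 0.670
Fold change = 2^(−0.670) = 0.6285

0.629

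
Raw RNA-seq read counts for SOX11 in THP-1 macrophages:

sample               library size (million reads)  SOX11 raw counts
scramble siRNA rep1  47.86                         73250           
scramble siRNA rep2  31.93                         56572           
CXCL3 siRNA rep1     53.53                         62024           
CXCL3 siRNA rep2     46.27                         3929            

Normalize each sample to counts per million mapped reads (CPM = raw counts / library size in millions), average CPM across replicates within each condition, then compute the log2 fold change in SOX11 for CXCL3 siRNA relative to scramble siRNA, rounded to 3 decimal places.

CPM(scramble siRNA rep1) = 73250 / 47.86 = 1530.5056
CPM(scramble siRNA rep2) = 56572 / 31.93 = 1771.7507
CPM(CXCL3 siRNA rep1) = 62024 / 53.53 = 1158.6774
CPM(CXCL3 siRNA rep2) = 3929 / 46.27 = 84.9146
mean CPM(scramble siRNA) = 1651.1282; mean CPM(CXCL3 siRNA) = 621.7960
Fold change = 621.7960 / 1651.1282 = 0.37659
log2(0.37659) = -1.4089

-1.409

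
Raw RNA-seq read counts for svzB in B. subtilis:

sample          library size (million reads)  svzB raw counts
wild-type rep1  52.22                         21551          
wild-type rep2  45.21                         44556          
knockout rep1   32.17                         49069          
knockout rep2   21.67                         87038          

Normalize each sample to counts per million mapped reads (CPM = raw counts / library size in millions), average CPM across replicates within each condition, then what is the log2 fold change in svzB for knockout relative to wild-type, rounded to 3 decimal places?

1.987

CPM(wild-type rep1) = 21551 / 52.22 = 412.6963
CPM(wild-type rep2) = 44556 / 45.21 = 985.5342
CPM(knockout rep1) = 49069 / 32.17 = 1525.3031
CPM(knockout rep2) = 87038 / 21.67 = 4016.5205
mean CPM(wild-type) = 699.1152; mean CPM(knockout) = 2770.9118
Fold change = 2770.9118 / 699.1152 = 3.96346
log2(3.96346) = 1.9868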